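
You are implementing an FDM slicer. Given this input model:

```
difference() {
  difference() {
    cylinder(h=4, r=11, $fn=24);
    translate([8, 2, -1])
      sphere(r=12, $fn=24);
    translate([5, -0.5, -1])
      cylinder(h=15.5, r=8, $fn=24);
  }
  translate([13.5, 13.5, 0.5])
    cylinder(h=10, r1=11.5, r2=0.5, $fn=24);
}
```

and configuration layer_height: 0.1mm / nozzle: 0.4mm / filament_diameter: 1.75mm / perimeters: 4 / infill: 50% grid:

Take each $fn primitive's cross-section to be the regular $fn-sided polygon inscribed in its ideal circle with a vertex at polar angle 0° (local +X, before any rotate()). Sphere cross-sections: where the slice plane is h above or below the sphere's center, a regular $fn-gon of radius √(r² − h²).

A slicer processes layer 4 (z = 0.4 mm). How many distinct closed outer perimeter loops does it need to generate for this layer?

1

At z = 0.4 mm: the cylinder: section is a regular 24-gon, circumradius r=11; the r=12 sphere at (8, 2) contributes a regular 24-gon of circumradius √(12²−1.4²) = 11.918; the cylinder at (5, -0.5): section is a regular 24-gon, circumradius r=8; After the difference (first − rest): starting from the r=11 cylinder, the r=12 sphere at (8, 2) partially overlaps it — only the 223.56 mm² overlap (of its 441.15 mm²) is removed, clipping the outline; the r=8 cylinder at (5, -0.5) partially overlaps it — only the 0.04 mm² overlap (of its 198.77 mm²) is removed, clipping the outline — 1 connected region; the cone at (13.5, 13.5) does not reach this height (z outside [0.5, 10.5]); Taking the first minus the rest: none of the subtracted shapes is present at this height, so that combined region is unchanged — 1 connected region. The result has 1 disconnected region.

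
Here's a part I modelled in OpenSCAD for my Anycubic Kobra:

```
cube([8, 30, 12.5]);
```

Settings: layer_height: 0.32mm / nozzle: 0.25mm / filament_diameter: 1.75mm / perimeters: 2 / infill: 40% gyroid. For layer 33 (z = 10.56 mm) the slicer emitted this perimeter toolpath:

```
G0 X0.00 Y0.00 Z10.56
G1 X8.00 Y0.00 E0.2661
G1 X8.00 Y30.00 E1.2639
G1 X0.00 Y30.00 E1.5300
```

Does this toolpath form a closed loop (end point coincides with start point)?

no

Start point (G0): (0.00, 0.00). End point (last G1): the path does not return to the start — open.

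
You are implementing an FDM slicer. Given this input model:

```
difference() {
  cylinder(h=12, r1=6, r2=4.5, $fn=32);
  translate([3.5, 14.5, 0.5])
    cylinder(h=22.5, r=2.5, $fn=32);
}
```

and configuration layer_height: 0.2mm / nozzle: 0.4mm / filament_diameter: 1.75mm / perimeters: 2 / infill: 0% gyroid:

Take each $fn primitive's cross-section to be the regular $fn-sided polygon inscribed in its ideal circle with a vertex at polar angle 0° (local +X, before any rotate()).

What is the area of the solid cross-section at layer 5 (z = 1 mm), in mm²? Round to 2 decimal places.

107.74 mm²

At z = 1 mm: the cone (r1=6→r2=4.5) has section circumradius 5.875 here — a regular 32-gon (area = (32/2)·5.875²·sin(360°/32) = 107.74 mm²); the cylinder at (3.5, 14.5): section is a regular 32-gon, circumradius r=2.5 (area = (32/2)·2.500²·sin(360°/32) = 19.51 mm²); After the difference (first − rest): starting from the cone (107.74 mm²), the r=2.5 cylinder at (3.5, 14.5) misses the remaining region (no effect) — area = 107.74 mm². Overall, the cross-section is a single solid region. Net area = 107.74 mm².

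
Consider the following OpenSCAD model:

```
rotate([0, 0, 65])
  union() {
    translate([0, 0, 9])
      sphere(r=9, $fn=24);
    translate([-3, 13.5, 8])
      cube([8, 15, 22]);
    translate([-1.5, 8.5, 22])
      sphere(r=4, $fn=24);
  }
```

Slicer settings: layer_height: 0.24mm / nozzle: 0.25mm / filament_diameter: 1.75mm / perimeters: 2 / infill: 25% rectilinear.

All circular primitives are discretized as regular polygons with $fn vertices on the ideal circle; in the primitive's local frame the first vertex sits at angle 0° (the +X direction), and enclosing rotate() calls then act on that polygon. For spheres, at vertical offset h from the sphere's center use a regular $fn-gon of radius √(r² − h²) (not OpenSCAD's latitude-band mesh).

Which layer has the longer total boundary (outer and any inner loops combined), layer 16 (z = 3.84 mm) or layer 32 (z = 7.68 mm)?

layer 32 (z = 7.68 mm)

Layer 16 (z = 3.84): the sphere: section is a regular 24-gon, circumradius = √(r²−h²) = √(9²−5.16²) = 7.374 (perimeter = 2·24·7.374·sin(180°/24) = 46.20 mm); the cube at (-3, 13.5) is absent (z outside [8, 30]); the sphere at (-1.5, 8.5) is absent (|z−center|=18.160 > r=4); Merging all regions: only the r=9 sphere is present, so the union is just that shape — boundary = 46.20 mm; (whole slice rotated 65° about Z — lengths, areas and connectivity unchanged). So its perimeter = 46.20 mm. Layer 32 (z = 7.68): the r=9 sphere slices to a regular 24-gon of circumradius 8.903 (√(r²−h²) with h=1.32 from center) (perimeter = 2·24·8.903·sin(180°/24) = 55.78 mm); the cube at (-3, 13.5) is absent (z outside [8, 30]); the sphere at (-1.5, 8.5) is absent (|z−center|=14.320 > r=4); Merging all regions: only the r=9 sphere is present, so the union is just that shape — boundary = 55.78 mm; (whole slice rotated 65° about Z — lengths, areas and connectivity unchanged). So its perimeter = 55.78 mm. Layer 32 is larger (55.78 vs 46.20 mm).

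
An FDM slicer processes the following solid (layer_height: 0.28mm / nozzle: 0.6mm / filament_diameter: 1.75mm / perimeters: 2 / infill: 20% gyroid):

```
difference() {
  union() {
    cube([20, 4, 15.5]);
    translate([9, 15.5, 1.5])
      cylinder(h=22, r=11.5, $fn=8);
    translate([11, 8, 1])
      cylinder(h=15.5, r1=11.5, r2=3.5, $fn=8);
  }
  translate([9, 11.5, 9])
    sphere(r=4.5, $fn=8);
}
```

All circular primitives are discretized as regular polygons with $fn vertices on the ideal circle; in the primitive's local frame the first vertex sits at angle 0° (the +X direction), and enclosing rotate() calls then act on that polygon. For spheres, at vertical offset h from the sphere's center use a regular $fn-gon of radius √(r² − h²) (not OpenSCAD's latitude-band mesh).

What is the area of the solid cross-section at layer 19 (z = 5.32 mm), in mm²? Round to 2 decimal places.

474.71 mm²

At z = 5.32 mm: the cube is present — its section is the full 20×4 rectangle (area 80.00 mm²); the r=11.5 cylinder at (9, 15.5) contributes a regular 8-gon of circumradius 11.5 (area = (8/2)·11.500²·sin(360°/8) = 374.06 mm²); the cone at (11, 8): at t=0.279 of its height the radius interpolates to r₁+(r₂−r₁)t = 9.270, giving a regular 8-gon of that circumradius (area = (8/2)·9.270²·sin(360°/8) = 243.07 mm²); Merging all regions: the regions partially overlap — summed areas 697.13 mm² minus the doubly-counted overlap 203.45 mm² gives 493.68 mm² — area = 493.68 mm²; the r=4.5 sphere at (9, 11.5) slices to a regular 8-gon of circumradius 2.590 (√(r²−h²) with h=3.68 from center) (area = (8/2)·2.590²·sin(360°/8) = 18.97 mm²); Taking the first minus the rest: starting from the result so far (493.68 mm²), the r=4.5 sphere at (9, 11.5) lies wholly inside it (removes its full 18.97 mm² and its 15.86 mm outline becomes a hole wall) — area = 474.71 mm². Overall, the cross-section is one region with 1 hole. Net area = 474.71 mm².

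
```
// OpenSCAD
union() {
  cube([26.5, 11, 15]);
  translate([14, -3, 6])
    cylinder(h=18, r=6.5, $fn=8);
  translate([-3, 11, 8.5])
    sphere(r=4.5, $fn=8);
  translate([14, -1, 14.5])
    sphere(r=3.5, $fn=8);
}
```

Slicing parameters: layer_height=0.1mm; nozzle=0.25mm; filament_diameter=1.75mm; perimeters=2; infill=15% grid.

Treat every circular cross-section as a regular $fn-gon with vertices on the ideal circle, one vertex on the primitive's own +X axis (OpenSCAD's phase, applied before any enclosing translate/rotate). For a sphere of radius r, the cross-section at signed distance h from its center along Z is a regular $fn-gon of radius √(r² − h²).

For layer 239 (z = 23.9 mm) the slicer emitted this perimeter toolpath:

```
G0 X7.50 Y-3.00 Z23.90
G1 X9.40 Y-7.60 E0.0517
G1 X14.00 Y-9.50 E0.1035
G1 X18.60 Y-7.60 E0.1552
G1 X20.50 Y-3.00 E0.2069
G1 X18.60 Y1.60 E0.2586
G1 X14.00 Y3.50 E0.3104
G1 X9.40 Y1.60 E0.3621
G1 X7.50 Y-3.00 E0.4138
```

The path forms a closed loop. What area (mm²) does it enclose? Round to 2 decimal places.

119.60 mm²

Apply the shoelace formula to the sequence of (X, Y) vertices; enclosed area = 119.60 mm².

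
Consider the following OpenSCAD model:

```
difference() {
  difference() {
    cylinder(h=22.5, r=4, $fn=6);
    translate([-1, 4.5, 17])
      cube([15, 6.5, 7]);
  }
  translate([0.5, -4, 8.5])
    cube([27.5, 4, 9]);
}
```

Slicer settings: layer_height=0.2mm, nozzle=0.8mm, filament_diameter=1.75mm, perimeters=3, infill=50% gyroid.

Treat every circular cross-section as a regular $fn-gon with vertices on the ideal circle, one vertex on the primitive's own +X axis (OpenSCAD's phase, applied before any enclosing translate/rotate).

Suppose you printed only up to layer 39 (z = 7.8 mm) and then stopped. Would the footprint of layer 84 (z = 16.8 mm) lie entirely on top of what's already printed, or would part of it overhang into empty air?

Compare the two slices. At z = 7.8: the r=4 cylinder contributes a regular 6-gon of circumradius 4 (area = (6/2)·4.000²·sin(360°/6) = 41.57 mm²); the cube at (-1, 4.5) is not intersected at this z (z outside [17, 24]); After the difference (first − rest): none of the subtracted shapes is present at this height, so the r=4 cylinder is unchanged — area = 41.57 mm²; the cube at (0.5, -4) is absent (z outside [8.5, 17.5]); Taking the first minus the rest: none of the subtracted shapes is present at this height, so that combined region is unchanged — area = 41.57 mm². At z = 16.8: the cylinder: section is a regular 6-gon, circumradius r=4 (area = (6/2)·4.000²·sin(360°/6) = 41.57 mm²); the cube at (-1, 4.5) is not intersected at this z (z outside [17, 24]); Taking the first minus the rest: none of the subtracted shapes is present at this height, so the r=4 cylinder is unchanged — area = 41.57 mm²; the 27.5×4 cube at (0.5, -4) contributes its full rectangle (area 110.00 mm²); Subtracting the remaining from the first: starting from the result so far (41.57 mm²), the 27.5×4 cube at (0.5, -4) partially overlaps it — only the 8.66 mm² overlap (of its 110.00 mm²) is removed, clipping the outline — area = 32.91 mm². Checking containment: the cross-section at z = 16.8 is a subset of the cross-section at z = 7.8.

entirely on top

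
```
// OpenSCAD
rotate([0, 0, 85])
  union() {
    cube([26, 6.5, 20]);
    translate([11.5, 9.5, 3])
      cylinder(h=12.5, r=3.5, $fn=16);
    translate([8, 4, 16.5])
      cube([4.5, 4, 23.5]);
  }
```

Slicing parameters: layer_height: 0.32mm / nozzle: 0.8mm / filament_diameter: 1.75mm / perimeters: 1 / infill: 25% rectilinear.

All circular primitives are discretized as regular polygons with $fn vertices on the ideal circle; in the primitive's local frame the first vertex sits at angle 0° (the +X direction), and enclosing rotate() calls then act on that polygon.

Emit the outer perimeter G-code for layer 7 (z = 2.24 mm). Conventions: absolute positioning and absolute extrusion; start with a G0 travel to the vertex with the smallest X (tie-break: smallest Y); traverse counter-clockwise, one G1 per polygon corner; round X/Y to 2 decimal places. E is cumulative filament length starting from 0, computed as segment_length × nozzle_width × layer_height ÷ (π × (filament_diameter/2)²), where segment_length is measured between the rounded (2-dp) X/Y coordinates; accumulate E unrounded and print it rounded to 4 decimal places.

At z = 2.24 mm: the cube is present — its section is the full 26×6.5 rectangle; the cylinder at (11.5, 9.5) is absent (z outside [3, 15.5]); the cube at (8, 4) is not intersected at this z (z outside [16.5, 40]); Combining (union): only the 26×6.5 cube is present, so the union is just that shape — 1 connected region; (rotated 85° about Z; rotation is an isometry so areas/perimeters/island counts are preserved). The outline is a single polygon with 4 vertices. Extrusion per mm of travel: 0.8 × 0.32 / (π × 0.875²) = 0.106432. Accumulating E over each segment gives final E = 6.9190.

G0 X-6.48 Y0.57 Z2.24
G1 X0.00 Y0.00 E0.6923
G1 X2.27 Y25.90 E3.4595
G1 X-4.21 Y26.47 E4.1519
G1 X-6.48 Y0.57 E6.9190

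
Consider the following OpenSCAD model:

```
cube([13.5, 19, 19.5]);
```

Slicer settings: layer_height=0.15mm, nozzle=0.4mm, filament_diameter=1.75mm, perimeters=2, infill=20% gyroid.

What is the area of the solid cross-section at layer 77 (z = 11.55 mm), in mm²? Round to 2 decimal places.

At z = 11.55 mm: the cube is present — its section is the full 13.5×19 rectangle (area 256.50 mm²). Overall, the cross-section is a single solid region. Net area = 256.50 mm².

256.50 mm²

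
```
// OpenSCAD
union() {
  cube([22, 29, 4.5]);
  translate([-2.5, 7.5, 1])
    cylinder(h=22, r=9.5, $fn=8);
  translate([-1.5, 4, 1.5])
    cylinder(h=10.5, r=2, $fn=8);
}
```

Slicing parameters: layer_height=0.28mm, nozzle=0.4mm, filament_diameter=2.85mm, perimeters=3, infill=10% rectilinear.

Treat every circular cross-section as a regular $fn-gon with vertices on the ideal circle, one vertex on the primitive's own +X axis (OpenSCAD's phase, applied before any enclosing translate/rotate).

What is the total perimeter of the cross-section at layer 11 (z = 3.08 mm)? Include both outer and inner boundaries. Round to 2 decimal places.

120.72 mm

At z = 3.08 mm: the cube is present — its section is the full 22×29 rectangle (perimeter 102.00 mm); the r=9.5 cylinder at (-2.5, 7.5) contributes a regular 8-gon of circumradius 9.5 (perimeter = 2·8·9.500·sin(180°/8) = 58.17 mm); the r=2 cylinder at (-1.5, 4) contributes a regular 8-gon of circumradius 2 (perimeter = 2·8·2.000·sin(180°/8) = 12.25 mm); Taking the union: the regions partially overlap (shared area 92.91 mm²), so the edge portions inside another operand are dropped and the merged outline is re-measured after clipping — boundary = 120.72 mm. Overall, the cross-section is a single solid region. Total boundary length (outer) = 120.72 mm.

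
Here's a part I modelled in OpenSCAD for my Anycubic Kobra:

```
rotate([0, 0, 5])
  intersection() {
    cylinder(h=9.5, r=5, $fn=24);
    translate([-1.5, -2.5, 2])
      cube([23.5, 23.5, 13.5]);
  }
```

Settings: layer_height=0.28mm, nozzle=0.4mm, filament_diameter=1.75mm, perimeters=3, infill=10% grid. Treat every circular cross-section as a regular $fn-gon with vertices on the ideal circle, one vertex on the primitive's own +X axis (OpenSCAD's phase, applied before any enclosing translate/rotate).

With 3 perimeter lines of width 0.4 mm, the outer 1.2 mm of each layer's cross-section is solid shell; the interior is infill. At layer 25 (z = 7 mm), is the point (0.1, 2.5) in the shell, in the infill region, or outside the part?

infill

At z = 7 mm: the cylinder: section is a regular 24-gon, circumradius r=5; the 23.5×23.5 cube at (-1.5, -2.5) contributes its full rectangle; Taking the intersection: the 23.5×23.5 cube at (-1.5, -2.5) partially overlaps the r=5 cylinder; clipping to the common part keeps 42.39 mm² — 1 connected region; (rotated 5° about Z; rotation is an isometry so areas/perimeters/island counts are preserved). Overall, the cross-section is a single solid region. Undo the 5° rotation: the query point maps to (0.318, 2.482) in the un-rotated model frame. The nearest boundary edge runs (-1.50, -2.50)→(-1.50, 4.74); distance from the point to it = 1.82 mm. The point is inside the cross-section and 1.82 mm from the nearest boundary — more than the 1.2 mm shell width (3 × 0.4), so it's in the infill interior.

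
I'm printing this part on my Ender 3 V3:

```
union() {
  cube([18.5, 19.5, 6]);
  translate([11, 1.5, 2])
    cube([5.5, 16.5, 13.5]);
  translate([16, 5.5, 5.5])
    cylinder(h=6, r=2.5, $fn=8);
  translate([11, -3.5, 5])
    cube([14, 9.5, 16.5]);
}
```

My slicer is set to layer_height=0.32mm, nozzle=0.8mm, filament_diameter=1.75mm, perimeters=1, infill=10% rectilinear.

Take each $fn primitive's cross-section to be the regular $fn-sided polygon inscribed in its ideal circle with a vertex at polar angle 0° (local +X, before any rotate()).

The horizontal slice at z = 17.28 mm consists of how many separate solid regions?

At z = 17.28 mm: the cube is absent (z outside [0, 6]); the cube at (11, 1.5) does not reach this height (z outside [2, 15.5]); the cylinder at (16, 5.5) is not intersected at this z (z outside [5.5, 11.5]); the cube at (11, -3.5) is present — its section is the full 14×9.5 rectangle; Taking the union: only the 14×9.5 cube at (11, -3.5) is present, so the union is just that shape — 1 connected region. The result has 1 disconnected region.

1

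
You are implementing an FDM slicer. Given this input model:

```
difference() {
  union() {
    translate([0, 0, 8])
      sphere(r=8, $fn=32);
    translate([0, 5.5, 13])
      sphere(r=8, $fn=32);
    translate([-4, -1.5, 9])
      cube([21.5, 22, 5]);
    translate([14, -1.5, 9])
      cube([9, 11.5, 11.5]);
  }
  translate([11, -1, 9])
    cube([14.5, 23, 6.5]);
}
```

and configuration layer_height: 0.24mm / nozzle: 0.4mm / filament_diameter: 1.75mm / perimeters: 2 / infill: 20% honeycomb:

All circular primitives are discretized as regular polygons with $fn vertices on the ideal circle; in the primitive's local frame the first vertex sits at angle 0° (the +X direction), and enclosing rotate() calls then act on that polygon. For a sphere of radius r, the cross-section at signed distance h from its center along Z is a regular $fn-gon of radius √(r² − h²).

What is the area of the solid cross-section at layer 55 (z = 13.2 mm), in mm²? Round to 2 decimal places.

At z = 13.2 mm: the r=8 sphere contributes a regular 32-gon of circumradius √(8²−5.2²) = 6.079 (area = (32/2)·6.079²·sin(360°/32) = 115.37 mm²); the r=8 sphere at (0, 5.5) contributes a regular 32-gon of circumradius √(8²−0.2²) = 7.997 (area = (32/2)·7.997²·sin(360°/32) = 199.65 mm²); the cube at (-4, -1.5) (footprint 21.5×22) is included at this height (area 473.00 mm²); the cube at (14, -1.5) is present — its section is the full 9×11.5 rectangle (area 103.50 mm²); Taking the union: the regions partially overlap — summed areas 891.52 mm² minus the doubly-counted overlap 275.05 mm² gives 616.46 mm² — area = 616.46 mm²; the cube at (11, -1) (footprint 14.5×23) is included at this height (area 333.50 mm²); Taking the first minus the rest: starting from the result so far (616.46 mm²), the 14.5×23 cube at (11, -1) partially overlaps it — only the 200.25 mm² overlap (of its 333.50 mm²) is removed, clipping the outline — area = 416.21 mm². Overall, the cross-section is a single solid region. Net area = 416.21 mm².

416.21 mm²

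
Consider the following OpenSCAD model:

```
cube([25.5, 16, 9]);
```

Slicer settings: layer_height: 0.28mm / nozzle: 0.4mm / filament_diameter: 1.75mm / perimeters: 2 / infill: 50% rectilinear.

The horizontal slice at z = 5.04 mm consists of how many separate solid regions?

At z = 5.04 mm: the cube is present — its section is the full 25.5×16 rectangle. The result has 1 disconnected region.

1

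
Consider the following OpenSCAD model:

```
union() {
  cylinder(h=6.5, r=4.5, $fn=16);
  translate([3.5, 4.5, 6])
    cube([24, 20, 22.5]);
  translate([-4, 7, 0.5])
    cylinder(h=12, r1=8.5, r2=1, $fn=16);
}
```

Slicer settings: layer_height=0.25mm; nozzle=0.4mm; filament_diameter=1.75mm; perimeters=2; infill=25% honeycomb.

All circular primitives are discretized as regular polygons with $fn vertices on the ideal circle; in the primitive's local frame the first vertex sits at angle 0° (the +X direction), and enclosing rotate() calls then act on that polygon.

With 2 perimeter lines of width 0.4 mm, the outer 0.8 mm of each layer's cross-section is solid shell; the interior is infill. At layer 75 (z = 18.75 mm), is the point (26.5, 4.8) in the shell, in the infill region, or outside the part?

shell

At z = 18.75 mm: the cylinder is absent (z outside [0, 6.5]); the 24×20 cube at (3.5, 4.5) contributes its full rectangle; the cone at (-4, 7) is not intersected at this z (z outside [0.5, 12.5]); Taking the union: only the 24×20 cube at (3.5, 4.5) is present, so the union is just that shape — 1 connected region. Overall, the cross-section is a single solid region. The nearest boundary edge runs (3.50, 4.50)→(27.50, 4.50); distance from the point to it = 0.30 mm. The point is inside the cross-section, 0.30 mm from the nearest boundary — within the 0.8 mm shell band (2 × 0.4).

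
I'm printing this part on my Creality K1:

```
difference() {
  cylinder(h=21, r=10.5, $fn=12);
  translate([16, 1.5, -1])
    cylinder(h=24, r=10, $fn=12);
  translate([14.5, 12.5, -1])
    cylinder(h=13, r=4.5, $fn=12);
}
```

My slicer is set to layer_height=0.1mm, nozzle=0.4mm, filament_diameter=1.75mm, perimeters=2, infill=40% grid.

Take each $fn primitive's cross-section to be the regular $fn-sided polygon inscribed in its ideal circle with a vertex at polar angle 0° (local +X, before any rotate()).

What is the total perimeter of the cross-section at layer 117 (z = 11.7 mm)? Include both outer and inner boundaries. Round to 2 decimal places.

65.41 mm

At z = 11.7 mm: the r=10.5 cylinder contributes a regular 12-gon of circumradius 10.5 (perimeter = 2·12·10.500·sin(180°/12) = 65.22 mm); the r=10 cylinder at (16, 1.5) contributes a regular 12-gon of circumradius 10 (perimeter = 2·12·10.000·sin(180°/12) = 62.12 mm); the r=4.5 cylinder at (14.5, 12.5) contributes a regular 12-gon of circumradius 4.5 (perimeter = 2·12·4.500·sin(180°/12) = 27.95 mm); After the difference (first − rest): starting from the r=10.5 cylinder, the r=10 cylinder at (16, 1.5) partially overlaps it — only the 32.44 mm² overlap (of its 300.00 mm²) is removed, clipping the outline; the r=4.5 cylinder at (14.5, 12.5) misses the remaining region (no effect) — boundary = 65.41 mm. Overall, the cross-section is a single solid region. Total boundary length (outer) = 65.41 mm.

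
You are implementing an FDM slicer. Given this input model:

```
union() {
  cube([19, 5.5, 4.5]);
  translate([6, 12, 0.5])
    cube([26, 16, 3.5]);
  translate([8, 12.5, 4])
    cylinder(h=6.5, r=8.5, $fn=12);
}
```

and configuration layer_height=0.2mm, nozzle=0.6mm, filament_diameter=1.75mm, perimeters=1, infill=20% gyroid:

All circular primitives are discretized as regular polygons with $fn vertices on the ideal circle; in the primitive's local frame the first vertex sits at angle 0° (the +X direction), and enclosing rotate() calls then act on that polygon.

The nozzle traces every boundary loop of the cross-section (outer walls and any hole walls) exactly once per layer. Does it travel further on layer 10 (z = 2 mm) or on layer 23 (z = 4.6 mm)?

Layer 10 (z = 2): the cube (footprint 19×5.5) is included at this height (perimeter 49.00 mm); the cube at (6, 12) is present — its section is the full 26×16 rectangle (perimeter 84.00 mm); the cylinder at (8, 12.5) is not intersected at this z (z outside [4, 10.5]); Merging all regions: the 2 present regions are separate (no shared area or edge), so areas and boundary lengths simply add and each stays a separate island — boundary = 133.00 mm. So its perimeter = 133.00 mm. Layer 23 (z = 4.6): the cube does not reach this height (z outside [0, 4.5]); the cube at (6, 12) is absent (z outside [0.5, 4]); the cylinder at (8, 12.5): section is a regular 12-gon, circumradius r=8.5 (perimeter = 2·12·8.500·sin(180°/12) = 52.80 mm); Taking the union: only the r=8.5 cylinder at (8, 12.5) is present, so the union is just that shape — boundary = 52.80 mm. So its perimeter = 52.80 mm. Layer 10 is larger (133.00 vs 52.80 mm).

layer 10 (z = 2 mm)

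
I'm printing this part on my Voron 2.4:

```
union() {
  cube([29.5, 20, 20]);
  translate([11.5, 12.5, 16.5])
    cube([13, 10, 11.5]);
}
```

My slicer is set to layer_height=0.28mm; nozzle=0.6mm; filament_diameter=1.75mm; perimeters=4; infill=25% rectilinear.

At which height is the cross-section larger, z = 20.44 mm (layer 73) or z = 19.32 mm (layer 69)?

Layer 73 (z = 20.44): the cube is not intersected at this z (z outside [0, 20]); the cube at (11.5, 12.5) is present — its section is the full 13×10 rectangle (area 130.00 mm²); Merging all regions: only the 13×10 cube at (11.5, 12.5) is present, so the union is just that shape — area = 130.00 mm². So its area = 130.00 mm². Layer 69 (z = 19.32): the cube (footprint 29.5×20) is included at this height (area 590.00 mm²); the cube at (11.5, 12.5) is present — its section is the full 13×10 rectangle (area 130.00 mm²); Taking the union: the regions partially overlap — summed areas 720.00 mm² minus the doubly-counted overlap 97.50 mm² gives 622.50 mm² — area = 622.50 mm². So its area = 622.50 mm². Layer 69 is larger (622.50 vs 130.00 mm²).

layer 69 (z = 19.32 mm)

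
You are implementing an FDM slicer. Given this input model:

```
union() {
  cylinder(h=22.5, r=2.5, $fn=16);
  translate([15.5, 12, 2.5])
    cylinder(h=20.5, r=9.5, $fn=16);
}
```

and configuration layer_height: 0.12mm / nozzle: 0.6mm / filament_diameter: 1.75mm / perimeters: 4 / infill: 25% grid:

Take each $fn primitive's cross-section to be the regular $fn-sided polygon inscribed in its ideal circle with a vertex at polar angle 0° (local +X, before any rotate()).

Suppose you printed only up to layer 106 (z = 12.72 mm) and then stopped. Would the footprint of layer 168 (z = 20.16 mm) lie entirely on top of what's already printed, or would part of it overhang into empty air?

entirely on top

Compare the two slices. At z = 12.72: the cylinder: section is a regular 16-gon, circumradius r=2.5 (area = (16/2)·2.500²·sin(360°/16) = 19.13 mm²); the r=9.5 cylinder at (15.5, 12) gives a regular 16-gon of circumradius 9.5 (constant along its height) (area = (16/2)·9.500²·sin(360°/16) = 276.30 mm²); Merging all regions: the 2 present regions are separate (no shared area or edge), so areas and boundary lengths simply add and each stays a separate island — area = 295.43 mm². At z = 20.16: the r=2.5 cylinder gives a regular 16-gon of circumradius 2.5 (constant along its height) (area = (16/2)·2.500²·sin(360°/16) = 19.13 mm²); the r=9.5 cylinder at (15.5, 12) gives a regular 16-gon of circumradius 9.5 (constant along its height) (area = (16/2)·9.500²·sin(360°/16) = 276.30 mm²); Merging all regions: the 2 present regions are separate (no shared area or edge), so areas and boundary lengths simply add and each stays a separate island — area = 295.43 mm². Checking containment: the cross-section at z = 20.16 is a subset of the cross-section at z = 12.72.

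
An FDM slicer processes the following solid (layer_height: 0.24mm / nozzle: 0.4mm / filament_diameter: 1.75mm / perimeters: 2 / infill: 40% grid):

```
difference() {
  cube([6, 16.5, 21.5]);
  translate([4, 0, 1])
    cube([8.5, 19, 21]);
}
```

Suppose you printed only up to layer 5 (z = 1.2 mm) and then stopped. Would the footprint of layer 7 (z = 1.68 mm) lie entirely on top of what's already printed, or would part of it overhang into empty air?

Compare the two slices. At z = 1.2: the 6×16.5 cube contributes its full rectangle (area 99.00 mm²); the 8.5×19 cube at (4, 0) contributes its full rectangle (area 161.50 mm²); Taking the first minus the rest: starting from the 6×16.5 cube (99.00 mm²), the 8.5×19 cube at (4, 0) partially overlaps it — only the 33.00 mm² overlap (of its 161.50 mm²) is removed, clipping the outline — area = 66.00 mm². At z = 1.68: the 6×16.5 cube contributes its full rectangle (area 99.00 mm²); the cube at (4, 0) (footprint 8.5×19) is included at this height (area 161.50 mm²); Subtracting the remaining from the first: starting from the 6×16.5 cube (99.00 mm²), the 8.5×19 cube at (4, 0) partially overlaps it — only the 33.00 mm² overlap (of its 161.50 mm²) is removed, clipping the outline — area = 66.00 mm². Checking containment: the cross-section at z = 1.68 is a subset of the cross-section at z = 1.2.

entirely on top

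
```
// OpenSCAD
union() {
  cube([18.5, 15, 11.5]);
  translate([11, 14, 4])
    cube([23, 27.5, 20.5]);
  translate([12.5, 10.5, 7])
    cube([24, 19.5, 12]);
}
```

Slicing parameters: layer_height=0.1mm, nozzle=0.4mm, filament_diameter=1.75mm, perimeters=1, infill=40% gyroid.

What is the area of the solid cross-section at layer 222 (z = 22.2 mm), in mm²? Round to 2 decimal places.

632.50 mm²

At z = 22.2 mm: the cube is absent (z outside [0, 11.5]); the 23×27.5 cube at (11, 14) contributes its full rectangle (area 632.50 mm²); the cube at (12.5, 10.5) is absent (z outside [7, 19]); Combining (union): only the 23×27.5 cube at (11, 14) is present, so the union is just that shape — area = 632.50 mm². Overall, the cross-section is a single solid region. Net area = 632.50 mm².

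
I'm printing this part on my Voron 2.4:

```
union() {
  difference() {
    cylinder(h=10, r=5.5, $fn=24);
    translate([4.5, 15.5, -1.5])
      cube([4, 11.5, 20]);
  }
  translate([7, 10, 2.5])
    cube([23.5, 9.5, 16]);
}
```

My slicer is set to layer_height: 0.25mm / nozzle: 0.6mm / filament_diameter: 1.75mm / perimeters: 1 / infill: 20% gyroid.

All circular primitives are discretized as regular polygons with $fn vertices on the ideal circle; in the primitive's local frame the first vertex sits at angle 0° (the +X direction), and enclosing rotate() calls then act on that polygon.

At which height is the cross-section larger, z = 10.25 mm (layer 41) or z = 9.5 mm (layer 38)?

layer 38 (z = 9.5 mm)

Layer 41 (z = 10.25): the cylinder is absent (z outside [0, 10]); the cube at (4.5, 15.5) (footprint 4×11.5) is included at this height (area 46.00 mm²); Taking the first minus the rest: the first operand is absent here, so nothing remains; the cube at (7, 10) is present — its section is the full 23.5×9.5 rectangle (area 223.25 mm²); Combining (union): only the 23.5×9.5 cube at (7, 10) is present, so the union is just that shape — area = 223.25 mm². So its area = 223.25 mm². Layer 38 (z = 9.5): the cylinder: section is a regular 24-gon, circumradius r=5.5 (area = (24/2)·5.500²·sin(360°/24) = 93.95 mm²); the 4×11.5 cube at (4.5, 15.5) contributes its full rectangle (area 46.00 mm²); After the difference (first − rest): starting from the r=5.5 cylinder (93.95 mm²), the 4×11.5 cube at (4.5, 15.5) misses the remaining region (no effect) — area = 93.95 mm²; the cube at (7, 10) is present — its section is the full 23.5×9.5 rectangle (area 223.25 mm²); Merging all regions: the 2 present regions are separate (no shared area or edge), so areas and boundary lengths simply add and each stays a separate island — area = 317.20 mm². So its area = 317.20 mm². Layer 38 is larger (317.20 vs 223.25 mm²).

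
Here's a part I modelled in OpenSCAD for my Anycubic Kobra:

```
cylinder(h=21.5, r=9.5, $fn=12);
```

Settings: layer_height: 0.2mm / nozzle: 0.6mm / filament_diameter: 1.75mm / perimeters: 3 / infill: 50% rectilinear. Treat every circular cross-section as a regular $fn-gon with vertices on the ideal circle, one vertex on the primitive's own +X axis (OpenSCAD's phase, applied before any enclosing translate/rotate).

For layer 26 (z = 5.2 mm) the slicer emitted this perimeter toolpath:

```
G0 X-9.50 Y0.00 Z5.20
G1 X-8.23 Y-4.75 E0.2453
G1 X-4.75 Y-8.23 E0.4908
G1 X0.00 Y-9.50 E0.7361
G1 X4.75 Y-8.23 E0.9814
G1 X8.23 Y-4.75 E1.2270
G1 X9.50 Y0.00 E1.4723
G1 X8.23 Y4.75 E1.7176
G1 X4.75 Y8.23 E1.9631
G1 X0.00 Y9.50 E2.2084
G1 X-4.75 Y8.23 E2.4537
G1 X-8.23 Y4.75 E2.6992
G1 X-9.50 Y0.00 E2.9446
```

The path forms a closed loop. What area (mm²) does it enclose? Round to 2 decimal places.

270.84 mm²

Apply the shoelace formula to the sequence of (X, Y) vertices; enclosed area = 270.84 mm².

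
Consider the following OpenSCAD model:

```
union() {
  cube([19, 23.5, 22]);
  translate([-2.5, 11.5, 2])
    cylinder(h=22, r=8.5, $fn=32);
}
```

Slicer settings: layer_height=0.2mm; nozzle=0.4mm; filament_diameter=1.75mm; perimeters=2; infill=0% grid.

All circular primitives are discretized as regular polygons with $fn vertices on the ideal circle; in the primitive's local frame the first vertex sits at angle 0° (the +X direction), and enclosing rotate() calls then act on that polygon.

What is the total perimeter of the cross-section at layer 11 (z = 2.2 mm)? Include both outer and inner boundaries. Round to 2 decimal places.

100.59 mm

At z = 2.2 mm: the 19×23.5 cube contributes its full rectangle (perimeter 85.00 mm); the cylinder at (-2.5, 11.5): section is a regular 32-gon, circumradius r=8.5 (perimeter = 2·32·8.500·sin(180°/32) = 53.32 mm); Combining (union): the regions partially overlap (shared area 71.02 mm²), so the edge portions inside another operand are dropped and the merged outline is re-measured after clipping — boundary = 100.59 mm. Overall, the cross-section is a single solid region. Total boundary length (outer) = 100.59 mm.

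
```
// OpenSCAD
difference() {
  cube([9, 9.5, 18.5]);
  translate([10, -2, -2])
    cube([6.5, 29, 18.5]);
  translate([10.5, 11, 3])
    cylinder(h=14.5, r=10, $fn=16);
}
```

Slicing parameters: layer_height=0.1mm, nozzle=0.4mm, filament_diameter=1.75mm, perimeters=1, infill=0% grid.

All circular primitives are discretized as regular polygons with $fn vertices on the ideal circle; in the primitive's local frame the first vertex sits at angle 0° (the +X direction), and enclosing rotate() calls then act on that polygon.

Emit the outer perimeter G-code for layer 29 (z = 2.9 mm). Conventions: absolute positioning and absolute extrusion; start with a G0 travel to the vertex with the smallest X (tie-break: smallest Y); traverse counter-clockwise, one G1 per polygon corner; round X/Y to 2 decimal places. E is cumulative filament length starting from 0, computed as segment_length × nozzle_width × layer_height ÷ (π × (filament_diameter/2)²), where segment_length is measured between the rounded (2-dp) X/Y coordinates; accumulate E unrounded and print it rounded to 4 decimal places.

G0 X0.00 Y0.00 Z2.90
G1 X9.00 Y0.00 E0.1497
G1 X9.00 Y9.50 E0.3077
G1 X0.00 Y9.50 E0.4573
G1 X0.00 Y0.00 E0.6153

At z = 2.9 mm: the cube (footprint 9×9.5) is included at this height; the cube at (10, -2) is present — its section is the full 6.5×29 rectangle; the cylinder at (10.5, 11) does not reach this height (z outside [3, 17.5]); Taking the first minus the rest: starting from the 9×9.5 cube, the 6.5×29 cube at (10, -2) misses the remaining region (no effect) — 1 connected region. The outline is a single polygon with 4 vertices. Extrusion per mm of travel: 0.4 × 0.1 / (π × 0.875²) = 0.016630. Accumulating E over each segment gives final E = 0.6153.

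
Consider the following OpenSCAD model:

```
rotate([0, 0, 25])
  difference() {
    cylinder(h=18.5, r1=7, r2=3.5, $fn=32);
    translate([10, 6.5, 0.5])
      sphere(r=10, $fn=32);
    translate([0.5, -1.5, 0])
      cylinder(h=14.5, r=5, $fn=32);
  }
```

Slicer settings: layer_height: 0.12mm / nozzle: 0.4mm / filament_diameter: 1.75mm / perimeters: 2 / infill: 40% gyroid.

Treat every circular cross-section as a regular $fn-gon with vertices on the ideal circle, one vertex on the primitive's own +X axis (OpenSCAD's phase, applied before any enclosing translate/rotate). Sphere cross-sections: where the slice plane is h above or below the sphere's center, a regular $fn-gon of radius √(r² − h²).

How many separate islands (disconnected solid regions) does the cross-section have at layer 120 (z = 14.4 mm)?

At z = 14.4 mm: the cone (r1=7→r2=3.5) has section circumradius 4.276 here — a regular 32-gon; the sphere at (10, 6.5) does not reach this height (|z−center|=13.900 > r=10); the r=5 cylinder at (0.5, -1.5) gives a regular 32-gon of circumradius 5 (constant along its height); Subtracting the remaining from the first: starting from the cone, the r=5 cylinder at (0.5, -1.5) partially overlaps it — only the 51.43 mm² overlap (of its 78.04 mm²) is removed, clipping the outline — 1 connected region; (rotated 25° about Z; rotation is an isometry so areas/perimeters/island counts are preserved). Overall, the cross-section is a single solid region. Island count = 1.

1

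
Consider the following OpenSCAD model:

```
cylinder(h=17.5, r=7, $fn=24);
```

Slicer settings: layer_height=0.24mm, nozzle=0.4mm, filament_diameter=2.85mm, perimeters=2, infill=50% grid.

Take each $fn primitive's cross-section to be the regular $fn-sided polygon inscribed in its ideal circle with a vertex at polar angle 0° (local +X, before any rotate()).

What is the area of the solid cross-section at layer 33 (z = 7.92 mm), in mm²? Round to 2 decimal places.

152.19 mm²

At z = 7.92 mm: the cylinder: section is a regular 24-gon, circumradius r=7 (area = (24/2)·7.000²·sin(360°/24) = 152.19 mm²). Overall, the cross-section is a single solid region. Net area = 152.19 mm².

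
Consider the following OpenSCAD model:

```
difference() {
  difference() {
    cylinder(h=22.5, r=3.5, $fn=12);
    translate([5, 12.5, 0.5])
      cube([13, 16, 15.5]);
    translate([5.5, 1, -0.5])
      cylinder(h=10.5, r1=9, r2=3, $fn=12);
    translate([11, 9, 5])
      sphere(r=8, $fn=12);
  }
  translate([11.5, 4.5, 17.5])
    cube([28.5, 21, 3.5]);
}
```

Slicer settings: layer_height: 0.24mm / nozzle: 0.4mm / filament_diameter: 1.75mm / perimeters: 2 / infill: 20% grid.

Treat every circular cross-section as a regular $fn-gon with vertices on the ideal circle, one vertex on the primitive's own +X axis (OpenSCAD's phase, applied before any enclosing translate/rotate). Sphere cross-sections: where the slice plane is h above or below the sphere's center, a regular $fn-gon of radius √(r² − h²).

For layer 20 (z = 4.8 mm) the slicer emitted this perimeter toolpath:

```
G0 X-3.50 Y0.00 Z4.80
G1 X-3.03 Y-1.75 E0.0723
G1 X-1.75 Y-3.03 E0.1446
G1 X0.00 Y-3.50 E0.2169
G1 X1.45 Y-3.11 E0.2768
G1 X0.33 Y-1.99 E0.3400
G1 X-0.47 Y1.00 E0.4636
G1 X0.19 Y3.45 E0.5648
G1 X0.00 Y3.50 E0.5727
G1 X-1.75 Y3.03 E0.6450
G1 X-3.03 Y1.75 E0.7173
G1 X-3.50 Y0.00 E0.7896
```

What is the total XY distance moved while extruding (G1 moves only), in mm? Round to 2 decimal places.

19.78 mm

Sum the Euclidean lengths of each G1 segment: total = 19.78 mm.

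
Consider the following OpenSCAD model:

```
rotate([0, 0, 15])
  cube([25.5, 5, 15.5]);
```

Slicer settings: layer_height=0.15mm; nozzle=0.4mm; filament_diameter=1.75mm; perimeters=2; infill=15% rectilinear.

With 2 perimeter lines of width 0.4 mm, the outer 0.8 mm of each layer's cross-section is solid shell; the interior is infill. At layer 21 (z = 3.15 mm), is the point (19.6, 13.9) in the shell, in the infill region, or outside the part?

outside

At z = 3.15 mm: the cube is present — its section is the full 25.5×5 rectangle; (rotated 15° about Z; rotation is an isometry so areas/perimeters/island counts are preserved). Overall, the cross-section is a single solid region. Undo the 15° rotation: the query point maps to (22.530, 8.354) in the un-rotated model frame. The nearest boundary edge runs (25.50, 5.00)→(0.00, 5.00); distance from the point to it = 3.35 mm. The point is not inside any of the regions above, so it lies outside the cross-section (3.35 mm from the nearest boundary).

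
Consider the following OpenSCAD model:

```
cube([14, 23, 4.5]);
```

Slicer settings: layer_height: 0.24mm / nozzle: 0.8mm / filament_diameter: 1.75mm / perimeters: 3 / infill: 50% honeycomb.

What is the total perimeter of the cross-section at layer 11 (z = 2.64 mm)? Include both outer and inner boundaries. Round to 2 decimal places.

74.00 mm

At z = 2.64 mm: the cube (footprint 14×23) is included at this height (perimeter 74.00 mm). Overall, the cross-section is a single solid region. Total boundary length (outer) = 74.00 mm.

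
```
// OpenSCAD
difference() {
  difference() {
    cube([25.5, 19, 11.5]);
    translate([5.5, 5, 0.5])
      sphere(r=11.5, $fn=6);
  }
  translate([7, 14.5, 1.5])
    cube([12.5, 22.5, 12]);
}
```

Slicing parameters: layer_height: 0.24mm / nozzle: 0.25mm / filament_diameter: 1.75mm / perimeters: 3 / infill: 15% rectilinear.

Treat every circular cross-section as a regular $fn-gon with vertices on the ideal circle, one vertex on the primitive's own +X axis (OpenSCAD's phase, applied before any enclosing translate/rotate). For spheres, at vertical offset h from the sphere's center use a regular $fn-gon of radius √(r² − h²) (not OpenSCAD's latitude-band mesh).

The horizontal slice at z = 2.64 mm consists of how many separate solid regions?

2

At z = 2.64 mm: the 25.5×19 cube contributes its full rectangle; the sphere at (5.5, 5): section is a regular 6-gon, circumradius = √(r²−h²) = √(11.5²−2.14²) = 11.299; Subtracting the remaining from the first: starting from the 25.5×19 cube, the r=11.5 sphere at (5.5, 5) partially overlaps it — only the 213.52 mm² overlap (of its 331.70 mm²) is removed, clipping the outline — 1 connected region; the cube at (7, 14.5) (footprint 12.5×22.5) is included at this height; Taking the first minus the rest: starting from the result so far, the 12.5×22.5 cube at (7, 14.5) partially overlaps it — only the 55.04 mm² overlap (of its 281.25 mm²) is removed, clipping the outline — 2 connected regions. The result has 2 disconnected regions.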